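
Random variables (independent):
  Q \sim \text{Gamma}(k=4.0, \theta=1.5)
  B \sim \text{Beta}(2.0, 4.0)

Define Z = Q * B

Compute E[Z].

For independent RVs: E[XY] = E[X]*E[Y]
E[Q] = 6
E[B] = 0.33333333
E[Z] = 6 * 0.33333333 = 2

2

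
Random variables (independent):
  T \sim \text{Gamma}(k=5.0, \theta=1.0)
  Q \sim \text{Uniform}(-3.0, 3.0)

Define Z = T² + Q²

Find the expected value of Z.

E[Z] = E[T²] + E[Q²]
E[T²] = Var(T) + E[T]² = 5 + 25 = 30
E[Q²] = Var(Q) + E[Q]² = 3 + 0 = 3
E[Z] = 30 + 3 = 33

33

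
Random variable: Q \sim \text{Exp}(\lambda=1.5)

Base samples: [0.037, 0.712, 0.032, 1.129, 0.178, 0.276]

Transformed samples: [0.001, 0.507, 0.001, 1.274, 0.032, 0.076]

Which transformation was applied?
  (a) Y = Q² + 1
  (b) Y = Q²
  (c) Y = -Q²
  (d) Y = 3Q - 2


Checking option (b) Y = Q²:
  Q = 0.037 -> Y = 0.001 ✓
  Q = 0.712 -> Y = 0.507 ✓
  Q = 0.032 -> Y = 0.001 ✓
All samples match this transformation.

(b) Q²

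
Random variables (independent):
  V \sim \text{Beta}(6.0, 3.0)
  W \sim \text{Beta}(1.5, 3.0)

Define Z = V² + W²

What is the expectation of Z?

E[Z] = E[V²] + E[W²]
E[V²] = Var(V) + E[V]² = 0.022222222 + 0.44444444 = 0.46666667
E[W²] = Var(W) + E[W]² = 0.04040404 + 0.11111111 = 0.15151515
E[Z] = 0.46666667 + 0.15151515 = 0.61818182

0.61818182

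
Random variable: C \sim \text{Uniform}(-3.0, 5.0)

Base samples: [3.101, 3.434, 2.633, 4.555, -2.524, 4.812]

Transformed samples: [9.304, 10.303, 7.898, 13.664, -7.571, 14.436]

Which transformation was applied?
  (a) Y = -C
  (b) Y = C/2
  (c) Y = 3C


Checking option (c) Y = 3C:
  C = 3.101 -> Y = 9.304 ✓
  C = 3.434 -> Y = 10.303 ✓
  C = 2.633 -> Y = 7.898 ✓
All samples match this transformation.

(c) 3C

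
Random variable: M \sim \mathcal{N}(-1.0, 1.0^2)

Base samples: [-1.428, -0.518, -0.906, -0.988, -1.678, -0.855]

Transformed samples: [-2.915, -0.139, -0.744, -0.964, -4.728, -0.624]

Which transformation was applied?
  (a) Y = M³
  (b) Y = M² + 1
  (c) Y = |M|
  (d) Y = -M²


Checking option (a) Y = M³:
  M = -1.428 -> Y = -2.915 ✓
  M = -0.518 -> Y = -0.139 ✓
  M = -0.906 -> Y = -0.744 ✓
All samples match this transformation.

(a) M³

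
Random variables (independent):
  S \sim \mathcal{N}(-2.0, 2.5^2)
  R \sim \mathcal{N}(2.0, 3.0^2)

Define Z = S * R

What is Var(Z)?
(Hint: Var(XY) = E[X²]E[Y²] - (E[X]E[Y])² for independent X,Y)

Var(XY) = E[X²]E[Y²] - (E[X]E[Y])²
E[S] = -2, Var(S) = 6.25
E[R] = 2, Var(R) = 9
E[S²] = 6.25 + (-2)² = 10.25
E[R²] = 9 + 2² = 13
Var(Z) = 10.25*13 - (-2*2)²
= 133.25 - 16 = 117.25

117.25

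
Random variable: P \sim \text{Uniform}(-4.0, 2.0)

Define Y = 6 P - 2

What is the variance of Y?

For Y = aP + b: Var(Y) = a² * Var(P)
Var(P) = (2 + 4)^2/12 = 3
Var(Y) = 6² * 3 = 36 * 3 = 108

108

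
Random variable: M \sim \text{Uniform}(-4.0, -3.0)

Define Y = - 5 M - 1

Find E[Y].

For Y = -5M - 1:
E[Y] = -5 * E[M] - 1
E[M] = (-4 - 3)/2 = -3.5
E[Y] = -5 * (-3.5) - 1 = 16.5

16.5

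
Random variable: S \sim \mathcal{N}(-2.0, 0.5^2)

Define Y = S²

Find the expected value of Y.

E[S²] = Var(S) + (E[S])² = 0.25 + 4 = 4.25

4.25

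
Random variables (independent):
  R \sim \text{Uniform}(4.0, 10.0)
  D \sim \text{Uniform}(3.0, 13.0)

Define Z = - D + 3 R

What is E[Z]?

E[Z] = 3*E[R] - 1*E[D]
E[R] = 7
E[D] = 8
E[Z] = 3*7 - 1*8 = 13

13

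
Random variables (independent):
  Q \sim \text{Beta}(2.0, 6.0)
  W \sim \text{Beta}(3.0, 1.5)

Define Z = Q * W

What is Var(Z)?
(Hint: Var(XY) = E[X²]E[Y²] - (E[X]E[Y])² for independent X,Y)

Var(XY) = E[X²]E[Y²] - (E[X]E[Y])²
E[Q] = 0.25, Var(Q) = 0.020833333
E[W] = 0.66666667, Var(W) = 0.04040404
E[Q²] = 0.020833333 + 0.25² = 0.083333333
E[W²] = 0.04040404 + 0.66666667² = 0.48484848
Var(Z) = 0.083333333*0.48484848 - (0.25*0.66666667)²
= 0.04040404 - 0.027777778 = 0.012626263

0.012626263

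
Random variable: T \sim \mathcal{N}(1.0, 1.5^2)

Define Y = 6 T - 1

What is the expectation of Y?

For Y = 6T - 1:
E[Y] = 6 * E[T] - 1
E[T] = 1.0 = 1
E[Y] = 6 * 1 - 1 = 5

5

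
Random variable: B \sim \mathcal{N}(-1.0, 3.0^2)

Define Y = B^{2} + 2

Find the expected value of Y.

E[Y] = 1*E[B²] + 2
E[B] = -1
E[B²] = Var(B) + (E[B])² = 9 + 1 = 10
E[Y] = 1*10 + 2 = 12

12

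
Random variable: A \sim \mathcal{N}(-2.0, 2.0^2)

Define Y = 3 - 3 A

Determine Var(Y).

For Y = aA + b: Var(Y) = a² * Var(A)
Var(A) = 2.0^2 = 4
Var(Y) = (-3)² * 4 = 9 * 4 = 36

36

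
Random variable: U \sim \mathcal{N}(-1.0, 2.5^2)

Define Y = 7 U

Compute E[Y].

For Y = 7U:
E[Y] = 7 * E[U]
E[U] = -1.0 = -1
E[Y] = 7 * (-1) = -7

-7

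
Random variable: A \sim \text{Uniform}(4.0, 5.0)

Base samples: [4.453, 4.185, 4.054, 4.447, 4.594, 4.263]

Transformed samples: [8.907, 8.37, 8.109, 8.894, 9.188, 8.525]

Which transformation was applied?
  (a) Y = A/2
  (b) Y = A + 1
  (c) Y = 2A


Checking option (c) Y = 2A:
  A = 4.453 -> Y = 8.907 ✓
  A = 4.185 -> Y = 8.37 ✓
  A = 4.054 -> Y = 8.109 ✓
All samples match this transformation.

(c) 2A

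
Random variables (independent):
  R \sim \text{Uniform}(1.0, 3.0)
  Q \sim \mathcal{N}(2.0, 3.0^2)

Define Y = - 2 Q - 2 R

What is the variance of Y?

For independent RVs: Var(aX + bY) = a²Var(X) + b²Var(Y)
Var(R) = 0.33333333
Var(Q) = 9
Var(Y) = (-2)²*0.33333333 + (-2)²*9
= 4*0.33333333 + 4*9 = 37.333333

37.333333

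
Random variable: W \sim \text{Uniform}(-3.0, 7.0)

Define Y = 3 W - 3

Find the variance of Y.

For Y = aW + b: Var(Y) = a² * Var(W)
Var(W) = (7 + 3)^2/12 = 8.3333333
Var(Y) = 3² * 8.3333333 = 9 * 8.3333333 = 75

75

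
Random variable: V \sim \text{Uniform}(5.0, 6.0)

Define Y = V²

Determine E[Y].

Using E[X²] = Var(X) + (E[X])²:
E[V] = 5.5
Var(V) = (6 - 5)^2/12 = 0.083333333
E[V²] = 0.083333333 + 5.5² = 0.083333333 + 30.25 = 30.333333

30.333333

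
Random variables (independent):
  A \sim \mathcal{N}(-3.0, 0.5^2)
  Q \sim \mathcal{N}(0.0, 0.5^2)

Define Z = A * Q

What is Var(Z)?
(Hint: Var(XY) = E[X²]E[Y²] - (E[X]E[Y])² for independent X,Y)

Var(XY) = E[X²]E[Y²] - (E[X]E[Y])²
E[A] = -3, Var(A) = 0.25
E[Q] = 0, Var(Q) = 0.25
E[A²] = 0.25 + (-3)² = 9.25
E[Q²] = 0.25 + 0² = 0.25
Var(Z) = 9.25*0.25 - (-3*0)²
= 2.3125 - 0 = 2.3125

2.3125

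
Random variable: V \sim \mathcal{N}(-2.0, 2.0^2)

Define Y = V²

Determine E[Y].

E[V²] = Var(V) + (E[V])² = 4 + 4 = 8

8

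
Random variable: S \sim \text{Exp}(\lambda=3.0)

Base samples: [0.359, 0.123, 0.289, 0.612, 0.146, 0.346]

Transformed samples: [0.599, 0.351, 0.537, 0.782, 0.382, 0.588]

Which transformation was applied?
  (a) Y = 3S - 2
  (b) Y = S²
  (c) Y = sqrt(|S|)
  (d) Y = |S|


Checking option (c) Y = sqrt(|S|):
  S = 0.359 -> Y = 0.599 ✓
  S = 0.123 -> Y = 0.351 ✓
  S = 0.289 -> Y = 0.537 ✓
All samples match this transformation.

(c) sqrt(|S|)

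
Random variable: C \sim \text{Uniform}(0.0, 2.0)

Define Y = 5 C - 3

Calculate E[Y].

For Y = 5C - 3:
E[Y] = 5 * E[C] - 3
E[C] = (0 + 2)/2 = 1
E[Y] = 5 * 1 - 3 = 2

2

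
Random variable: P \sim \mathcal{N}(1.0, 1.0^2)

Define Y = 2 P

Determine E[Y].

For Y = 2P:
E[Y] = 2 * E[P]
E[P] = 1.0 = 1
E[Y] = 2 * 1 = 2

2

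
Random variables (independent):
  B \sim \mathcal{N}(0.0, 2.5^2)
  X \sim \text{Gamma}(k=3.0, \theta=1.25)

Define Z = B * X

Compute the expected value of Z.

For independent RVs: E[XY] = E[X]*E[Y]
E[B] = 0
E[X] = 3.75
E[Z] = 0 * 3.75 = 0

0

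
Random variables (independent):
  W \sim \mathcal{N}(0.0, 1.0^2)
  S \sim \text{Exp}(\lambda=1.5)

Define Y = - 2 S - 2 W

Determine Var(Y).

For independent RVs: Var(aX + bY) = a²Var(X) + b²Var(Y)
Var(W) = 1
Var(S) = 0.44444444
Var(Y) = (-2)²*1 + (-2)²*0.44444444
= 4*1 + 4*0.44444444 = 5.7777778

5.7777778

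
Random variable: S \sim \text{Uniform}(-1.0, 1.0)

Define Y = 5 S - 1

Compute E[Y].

For Y = 5S - 1:
E[Y] = 5 * E[S] - 1
E[S] = (-1 + 1)/2 = 0
E[Y] = 5 * 0 - 1 = -1

-1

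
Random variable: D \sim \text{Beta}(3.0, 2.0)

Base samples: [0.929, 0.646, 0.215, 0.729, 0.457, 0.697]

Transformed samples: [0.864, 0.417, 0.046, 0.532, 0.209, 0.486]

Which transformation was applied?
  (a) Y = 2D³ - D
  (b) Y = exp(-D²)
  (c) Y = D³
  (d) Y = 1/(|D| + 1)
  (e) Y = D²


Checking option (e) Y = D²:
  D = 0.929 -> Y = 0.864 ✓
  D = 0.646 -> Y = 0.417 ✓
  D = 0.215 -> Y = 0.046 ✓
All samples match this transformation.

(e) D²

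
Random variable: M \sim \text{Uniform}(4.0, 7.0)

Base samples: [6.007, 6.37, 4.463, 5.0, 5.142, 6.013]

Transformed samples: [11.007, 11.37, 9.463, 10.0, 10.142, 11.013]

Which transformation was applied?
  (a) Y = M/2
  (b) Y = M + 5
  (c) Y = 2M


Checking option (b) Y = M + 5:
  M = 6.007 -> Y = 11.007 ✓
  M = 6.37 -> Y = 11.37 ✓
  M = 4.463 -> Y = 9.463 ✓
All samples match this transformation.

(b) M + 5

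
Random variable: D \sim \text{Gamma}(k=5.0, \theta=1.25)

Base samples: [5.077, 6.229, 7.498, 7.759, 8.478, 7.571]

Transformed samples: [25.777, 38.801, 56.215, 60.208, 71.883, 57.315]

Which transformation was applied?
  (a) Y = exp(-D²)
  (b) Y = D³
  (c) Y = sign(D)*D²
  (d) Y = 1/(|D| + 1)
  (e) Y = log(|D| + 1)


Checking option (c) Y = sign(D)*D²:
  D = 5.077 -> Y = 25.777 ✓
  D = 6.229 -> Y = 38.801 ✓
  D = 7.498 -> Y = 56.215 ✓
All samples match this transformation.

(c) sign(D)*D²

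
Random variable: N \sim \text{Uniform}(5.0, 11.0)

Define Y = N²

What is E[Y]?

E[N²] = Var(N) + (E[N])² = 3 + 64 = 67

67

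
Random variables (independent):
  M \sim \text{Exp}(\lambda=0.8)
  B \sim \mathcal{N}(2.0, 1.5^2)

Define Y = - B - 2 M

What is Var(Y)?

For independent RVs: Var(aX + bY) = a²Var(X) + b²Var(Y)
Var(M) = 1.5625
Var(B) = 2.25
Var(Y) = (-2)²*1.5625 + (-1)²*2.25
= 4*1.5625 + 1*2.25 = 8.5

8.5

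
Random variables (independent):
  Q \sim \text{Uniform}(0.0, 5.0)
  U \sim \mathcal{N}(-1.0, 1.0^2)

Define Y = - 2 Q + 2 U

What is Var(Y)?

For independent RVs: Var(aX + bY) = a²Var(X) + b²Var(Y)
Var(Q) = 2.0833333
Var(U) = 1
Var(Y) = (-2)²*2.0833333 + 2²*1
= 4*2.0833333 + 4*1 = 12.333333

12.333333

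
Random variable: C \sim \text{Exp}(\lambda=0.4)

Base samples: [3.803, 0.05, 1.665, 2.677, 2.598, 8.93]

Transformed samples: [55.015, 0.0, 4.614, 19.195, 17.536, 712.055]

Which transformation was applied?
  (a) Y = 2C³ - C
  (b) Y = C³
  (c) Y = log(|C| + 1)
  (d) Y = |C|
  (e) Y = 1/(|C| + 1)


Checking option (b) Y = C³:
  C = 3.803 -> Y = 55.015 ✓
  C = 0.05 -> Y = 0.0 ✓
  C = 1.665 -> Y = 4.614 ✓
All samples match this transformation.

(b) C³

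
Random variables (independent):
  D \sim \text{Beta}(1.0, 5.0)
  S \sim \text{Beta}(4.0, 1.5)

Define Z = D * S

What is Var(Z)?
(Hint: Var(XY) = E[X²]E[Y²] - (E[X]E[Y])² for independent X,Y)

Var(XY) = E[X²]E[Y²] - (E[X]E[Y])²
E[D] = 0.16666667, Var(D) = 0.01984127
E[S] = 0.72727273, Var(S) = 0.03051494
E[D²] = 0.01984127 + 0.16666667² = 0.047619048
E[S²] = 0.03051494 + 0.72727273² = 0.55944056
Var(Z) = 0.047619048*0.55944056 - (0.16666667*0.72727273)²
= 0.026640027 - 0.014692378 = 0.011947648

0.011947648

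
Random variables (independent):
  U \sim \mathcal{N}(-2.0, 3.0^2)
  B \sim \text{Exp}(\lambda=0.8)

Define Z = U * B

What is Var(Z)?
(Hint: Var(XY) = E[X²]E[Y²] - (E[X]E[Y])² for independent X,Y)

Var(XY) = E[X²]E[Y²] - (E[X]E[Y])²
E[U] = -2, Var(U) = 9
E[B] = 1.25, Var(B) = 1.5625
E[U²] = 9 + (-2)² = 13
E[B²] = 1.5625 + 1.25² = 3.125
Var(Z) = 13*3.125 - (-2*1.25)²
= 40.625 - 6.25 = 34.375

34.375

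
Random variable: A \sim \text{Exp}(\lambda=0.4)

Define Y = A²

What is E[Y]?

E[A²] = Var(A) + (E[A])² = 6.25 + 6.25 = 12.5

12.5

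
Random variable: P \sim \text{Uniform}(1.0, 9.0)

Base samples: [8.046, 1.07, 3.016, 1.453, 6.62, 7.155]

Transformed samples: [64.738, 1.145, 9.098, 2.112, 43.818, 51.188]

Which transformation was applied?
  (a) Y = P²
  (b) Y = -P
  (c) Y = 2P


Checking option (a) Y = P²:
  P = 8.046 -> Y = 64.738 ✓
  P = 1.07 -> Y = 1.145 ✓
  P = 3.016 -> Y = 9.098 ✓
All samples match this transformation.

(a) P²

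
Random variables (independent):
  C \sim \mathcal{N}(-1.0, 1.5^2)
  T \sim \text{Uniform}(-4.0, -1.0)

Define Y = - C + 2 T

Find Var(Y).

For independent RVs: Var(aX + bY) = a²Var(X) + b²Var(Y)
Var(C) = 2.25
Var(T) = 0.75
Var(Y) = (-1)²*2.25 + 2²*0.75
= 1*2.25 + 4*0.75 = 5.25

5.25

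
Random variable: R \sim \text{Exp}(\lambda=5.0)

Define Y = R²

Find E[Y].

E[R²] = Var(R) + (E[R])² = 0.04 + 0.04 = 0.08

0.08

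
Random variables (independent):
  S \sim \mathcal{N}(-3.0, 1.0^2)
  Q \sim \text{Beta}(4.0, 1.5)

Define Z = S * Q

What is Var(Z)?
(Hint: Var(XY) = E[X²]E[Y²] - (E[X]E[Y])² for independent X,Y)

Var(XY) = E[X²]E[Y²] - (E[X]E[Y])²
E[S] = -3, Var(S) = 1
E[Q] = 0.72727273, Var(Q) = 0.03051494
E[S²] = 1 + (-3)² = 10
E[Q²] = 0.03051494 + 0.72727273² = 0.55944056
Var(Z) = 10*0.55944056 - (-3*0.72727273)²
= 5.5944056 - 4.7603306 = 0.83407502

0.83407502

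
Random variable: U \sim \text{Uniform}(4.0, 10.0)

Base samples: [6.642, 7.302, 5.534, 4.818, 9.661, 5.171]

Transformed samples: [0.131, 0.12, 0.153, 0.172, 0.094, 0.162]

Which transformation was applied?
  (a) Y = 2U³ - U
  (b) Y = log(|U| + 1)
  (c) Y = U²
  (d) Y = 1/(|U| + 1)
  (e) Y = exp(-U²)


Checking option (d) Y = 1/(|U| + 1):
  U = 6.642 -> Y = 0.131 ✓
  U = 7.302 -> Y = 0.12 ✓
  U = 5.534 -> Y = 0.153 ✓
All samples match this transformation.

(d) 1/(|U| + 1)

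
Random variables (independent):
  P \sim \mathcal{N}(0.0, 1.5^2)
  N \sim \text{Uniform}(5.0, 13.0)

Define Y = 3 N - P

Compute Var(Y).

For independent RVs: Var(aX + bY) = a²Var(X) + b²Var(Y)
Var(P) = 2.25
Var(N) = 5.3333333
Var(Y) = (-1)²*2.25 + 3²*5.3333333
= 1*2.25 + 9*5.3333333 = 50.25

50.25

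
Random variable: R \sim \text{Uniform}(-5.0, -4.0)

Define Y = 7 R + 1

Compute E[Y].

For Y = 7R + 1:
E[Y] = 7 * E[R] + 1
E[R] = (-5 - 4)/2 = -4.5
E[Y] = 7 * (-4.5) + 1 = -30.5

-30.5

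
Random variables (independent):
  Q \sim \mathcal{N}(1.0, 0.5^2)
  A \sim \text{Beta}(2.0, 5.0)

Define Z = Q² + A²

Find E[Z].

E[Z] = E[Q²] + E[A²]
E[Q²] = Var(Q) + E[Q]² = 0.25 + 1 = 1.25
E[A²] = Var(A) + E[A]² = 0.025510204 + 0.081632653 = 0.10714286
E[Z] = 1.25 + 0.10714286 = 1.3571429

1.3571429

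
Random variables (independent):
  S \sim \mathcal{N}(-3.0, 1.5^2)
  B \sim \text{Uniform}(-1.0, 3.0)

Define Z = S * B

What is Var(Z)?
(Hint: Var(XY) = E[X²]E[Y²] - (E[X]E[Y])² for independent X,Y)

Var(XY) = E[X²]E[Y²] - (E[X]E[Y])²
E[S] = -3, Var(S) = 2.25
E[B] = 1, Var(B) = 1.3333333
E[S²] = 2.25 + (-3)² = 11.25
E[B²] = 1.3333333 + 1² = 2.3333333
Var(Z) = 11.25*2.3333333 - (-3*1)²
= 26.25 - 9 = 17.25

17.25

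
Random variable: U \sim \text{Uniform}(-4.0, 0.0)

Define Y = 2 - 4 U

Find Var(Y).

For Y = aU + b: Var(Y) = a² * Var(U)
Var(U) = (0 + 4)^2/12 = 1.3333333
Var(Y) = (-4)² * 1.3333333 = 16 * 1.3333333 = 21.333333

21.333333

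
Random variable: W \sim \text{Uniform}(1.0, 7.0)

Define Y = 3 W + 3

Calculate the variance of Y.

For Y = aW + b: Var(Y) = a² * Var(W)
Var(W) = (7 - 1)^2/12 = 3
Var(Y) = 3² * 3 = 9 * 3 = 27

27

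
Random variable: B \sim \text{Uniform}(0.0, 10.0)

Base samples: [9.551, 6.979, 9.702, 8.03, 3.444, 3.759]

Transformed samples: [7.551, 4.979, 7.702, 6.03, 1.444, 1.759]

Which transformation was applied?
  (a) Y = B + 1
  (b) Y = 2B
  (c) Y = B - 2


Checking option (c) Y = B - 2:
  B = 9.551 -> Y = 7.551 ✓
  B = 6.979 -> Y = 4.979 ✓
  B = 9.702 -> Y = 7.702 ✓
All samples match this transformation.

(c) B - 2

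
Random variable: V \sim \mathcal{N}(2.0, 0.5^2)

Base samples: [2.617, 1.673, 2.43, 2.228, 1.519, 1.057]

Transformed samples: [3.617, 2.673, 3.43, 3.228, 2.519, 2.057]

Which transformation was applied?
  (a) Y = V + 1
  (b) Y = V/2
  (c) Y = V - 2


Checking option (a) Y = V + 1:
  V = 2.617 -> Y = 3.617 ✓
  V = 1.673 -> Y = 2.673 ✓
  V = 2.43 -> Y = 3.43 ✓
All samples match this transformation.

(a) V + 1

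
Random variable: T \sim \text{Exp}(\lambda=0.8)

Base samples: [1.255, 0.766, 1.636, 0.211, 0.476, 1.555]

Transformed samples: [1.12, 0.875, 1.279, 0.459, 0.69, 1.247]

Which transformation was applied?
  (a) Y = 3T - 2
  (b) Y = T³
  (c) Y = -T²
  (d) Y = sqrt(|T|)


Checking option (d) Y = sqrt(|T|):
  T = 1.255 -> Y = 1.12 ✓
  T = 0.766 -> Y = 0.875 ✓
  T = 1.636 -> Y = 1.279 ✓
All samples match this transformation.

(d) sqrt(|T|)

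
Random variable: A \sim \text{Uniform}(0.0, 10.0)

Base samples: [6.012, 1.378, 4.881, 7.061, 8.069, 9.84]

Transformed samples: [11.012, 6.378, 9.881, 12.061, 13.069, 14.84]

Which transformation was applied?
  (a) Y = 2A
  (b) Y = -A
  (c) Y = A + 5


Checking option (c) Y = A + 5:
  A = 6.012 -> Y = 11.012 ✓
  A = 1.378 -> Y = 6.378 ✓
  A = 4.881 -> Y = 9.881 ✓
All samples match this transformation.

(c) A + 5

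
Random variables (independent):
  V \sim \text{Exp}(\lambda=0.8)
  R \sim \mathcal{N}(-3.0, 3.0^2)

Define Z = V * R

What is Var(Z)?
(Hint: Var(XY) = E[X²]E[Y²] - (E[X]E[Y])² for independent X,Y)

Var(XY) = E[X²]E[Y²] - (E[X]E[Y])²
E[V] = 1.25, Var(V) = 1.5625
E[R] = -3, Var(R) = 9
E[V²] = 1.5625 + 1.25² = 3.125
E[R²] = 9 + (-3)² = 18
Var(Z) = 3.125*18 - (1.25*(-3))²
= 56.25 - 14.0625 = 42.1875

42.1875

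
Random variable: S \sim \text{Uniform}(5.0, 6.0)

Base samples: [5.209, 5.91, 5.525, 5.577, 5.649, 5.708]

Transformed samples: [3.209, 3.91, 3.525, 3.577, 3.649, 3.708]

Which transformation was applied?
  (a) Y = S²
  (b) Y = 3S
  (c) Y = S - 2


Checking option (c) Y = S - 2:
  S = 5.209 -> Y = 3.209 ✓
  S = 5.91 -> Y = 3.91 ✓
  S = 5.525 -> Y = 3.525 ✓
All samples match this transformation.

(c) S - 2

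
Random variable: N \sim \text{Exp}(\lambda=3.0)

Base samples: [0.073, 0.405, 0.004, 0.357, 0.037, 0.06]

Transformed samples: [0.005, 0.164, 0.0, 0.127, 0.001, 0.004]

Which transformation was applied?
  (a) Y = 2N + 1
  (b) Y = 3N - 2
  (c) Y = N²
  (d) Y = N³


Checking option (c) Y = N²:
  N = 0.073 -> Y = 0.005 ✓
  N = 0.405 -> Y = 0.164 ✓
  N = 0.004 -> Y = 0.0 ✓
All samples match this transformation.

(c) N²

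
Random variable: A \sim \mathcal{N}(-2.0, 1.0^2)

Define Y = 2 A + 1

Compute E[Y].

For Y = 2A + 1:
E[Y] = 2 * E[A] + 1
E[A] = -2.0 = -2
E[Y] = 2 * (-2) + 1 = -3

-3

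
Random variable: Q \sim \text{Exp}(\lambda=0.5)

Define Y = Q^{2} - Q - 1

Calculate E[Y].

E[Y] = 1*E[Q²] - 1*E[Q] - 1
E[Q] = 2
E[Q²] = Var(Q) + (E[Q])² = 4 + 4 = 8
E[Y] = 1*8 - 1*2 - 1 = 5

5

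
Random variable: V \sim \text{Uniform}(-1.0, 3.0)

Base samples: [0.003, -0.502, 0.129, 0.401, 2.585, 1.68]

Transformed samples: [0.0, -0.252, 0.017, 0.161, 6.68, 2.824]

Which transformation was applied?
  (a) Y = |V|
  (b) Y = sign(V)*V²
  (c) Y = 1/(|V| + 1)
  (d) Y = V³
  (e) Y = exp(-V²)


Checking option (b) Y = sign(V)*V²:
  V = 0.003 -> Y = 0.0 ✓
  V = -0.502 -> Y = -0.252 ✓
  V = 0.129 -> Y = 0.017 ✓
All samples match this transformation.

(b) sign(V)*V²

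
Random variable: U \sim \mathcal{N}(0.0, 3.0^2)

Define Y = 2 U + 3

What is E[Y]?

For Y = 2U + 3:
E[Y] = 2 * E[U] + 3
E[U] = 0.0 = 0
E[Y] = 2 * 0 + 3 = 3

3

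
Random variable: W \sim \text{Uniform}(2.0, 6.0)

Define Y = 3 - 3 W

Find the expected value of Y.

For Y = -3W + 3:
E[Y] = -3 * E[W] + 3
E[W] = (2 + 6)/2 = 4
E[Y] = -3 * 4 + 3 = -9

-9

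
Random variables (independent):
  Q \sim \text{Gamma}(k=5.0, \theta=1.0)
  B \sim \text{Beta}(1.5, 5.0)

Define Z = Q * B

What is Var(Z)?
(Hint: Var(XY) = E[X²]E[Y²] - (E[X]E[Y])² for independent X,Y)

Var(XY) = E[X²]E[Y²] - (E[X]E[Y])²
E[Q] = 5, Var(Q) = 5
E[B] = 0.23076923, Var(B) = 0.023668639
E[Q²] = 5 + 5² = 30
E[B²] = 0.023668639 + 0.23076923² = 0.076923077
Var(Z) = 30*0.076923077 - (5*0.23076923)²
= 2.3076923 - 1.3313609 = 0.97633136

0.97633136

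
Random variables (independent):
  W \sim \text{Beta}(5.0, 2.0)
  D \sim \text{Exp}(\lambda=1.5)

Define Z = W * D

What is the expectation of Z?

For independent RVs: E[XY] = E[X]*E[Y]
E[W] = 0.71428571
E[D] = 0.66666667
E[Z] = 0.71428571 * 0.66666667 = 0.47619048

0.47619048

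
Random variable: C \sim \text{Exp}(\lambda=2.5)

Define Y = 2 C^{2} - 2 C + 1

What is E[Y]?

E[Y] = 2*E[C²] - 2*E[C] + 1
E[C] = 0.4
E[C²] = Var(C) + (E[C])² = 0.16 + 0.16 = 0.32
E[Y] = 2*0.32 - 2*0.4 + 1 = 0.84

0.84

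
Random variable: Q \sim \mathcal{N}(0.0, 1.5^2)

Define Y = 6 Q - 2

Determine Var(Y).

For Y = aQ + b: Var(Y) = a² * Var(Q)
Var(Q) = 1.5^2 = 2.25
Var(Y) = 6² * 2.25 = 36 * 2.25 = 81

81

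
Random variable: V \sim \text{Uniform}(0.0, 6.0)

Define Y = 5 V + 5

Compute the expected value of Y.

For Y = 5V + 5:
E[Y] = 5 * E[V] + 5
E[V] = (0 + 6)/2 = 3
E[Y] = 5 * 3 + 5 = 20

20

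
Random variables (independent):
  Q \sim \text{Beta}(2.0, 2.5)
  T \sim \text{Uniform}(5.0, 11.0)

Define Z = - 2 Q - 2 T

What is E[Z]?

E[Z] = -2*E[Q] - 2*E[T]
E[Q] = 0.44444444
E[T] = 8
E[Z] = -2*0.44444444 - 2*8 = -16.888889

-16.888889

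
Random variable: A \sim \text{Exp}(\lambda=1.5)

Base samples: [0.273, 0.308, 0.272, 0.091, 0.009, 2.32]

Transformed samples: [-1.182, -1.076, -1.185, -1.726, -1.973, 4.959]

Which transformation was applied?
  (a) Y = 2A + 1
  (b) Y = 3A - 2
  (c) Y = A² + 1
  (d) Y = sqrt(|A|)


Checking option (b) Y = 3A - 2:
  A = 0.273 -> Y = -1.182 ✓
  A = 0.308 -> Y = -1.076 ✓
  A = 0.272 -> Y = -1.185 ✓
All samples match this transformation.

(b) 3A - 2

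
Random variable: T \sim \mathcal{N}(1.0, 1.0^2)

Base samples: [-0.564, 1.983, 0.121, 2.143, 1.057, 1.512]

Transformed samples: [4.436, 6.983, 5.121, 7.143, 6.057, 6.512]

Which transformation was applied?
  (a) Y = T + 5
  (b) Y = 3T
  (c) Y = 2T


Checking option (a) Y = T + 5:
  T = -0.564 -> Y = 4.436 ✓
  T = 1.983 -> Y = 6.983 ✓
  T = 0.121 -> Y = 5.121 ✓
All samples match this transformation.

(a) T + 5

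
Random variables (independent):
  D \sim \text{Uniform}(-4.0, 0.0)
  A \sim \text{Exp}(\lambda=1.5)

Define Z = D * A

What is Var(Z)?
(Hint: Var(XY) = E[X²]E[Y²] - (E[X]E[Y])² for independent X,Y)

Var(XY) = E[X²]E[Y²] - (E[X]E[Y])²
E[D] = -2, Var(D) = 1.3333333
E[A] = 0.66666667, Var(A) = 0.44444444
E[D²] = 1.3333333 + (-2)² = 5.3333333
E[A²] = 0.44444444 + 0.66666667² = 0.88888889
Var(Z) = 5.3333333*0.88888889 - (-2*0.66666667)²
= 4.7407407 - 1.7777778 = 2.962963

2.962963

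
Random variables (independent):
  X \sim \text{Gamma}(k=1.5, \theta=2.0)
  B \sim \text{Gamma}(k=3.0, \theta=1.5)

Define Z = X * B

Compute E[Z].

For independent RVs: E[XY] = E[X]*E[Y]
E[X] = 3
E[B] = 4.5
E[Z] = 3 * 4.5 = 13.5

13.5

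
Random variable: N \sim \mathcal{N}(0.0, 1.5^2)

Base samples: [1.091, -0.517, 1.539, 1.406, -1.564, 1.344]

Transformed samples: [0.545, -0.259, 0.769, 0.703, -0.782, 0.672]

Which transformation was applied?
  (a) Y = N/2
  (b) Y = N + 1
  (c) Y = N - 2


Checking option (a) Y = N/2:
  N = 1.091 -> Y = 0.545 ✓
  N = -0.517 -> Y = -0.259 ✓
  N = 1.539 -> Y = 0.769 ✓
All samples match this transformation.

(a) N/2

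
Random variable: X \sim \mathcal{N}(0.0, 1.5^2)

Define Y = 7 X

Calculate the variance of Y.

For Y = aX + b: Var(Y) = a² * Var(X)
Var(X) = 1.5^2 = 2.25
Var(Y) = 7² * 2.25 = 49 * 2.25 = 110.25

110.25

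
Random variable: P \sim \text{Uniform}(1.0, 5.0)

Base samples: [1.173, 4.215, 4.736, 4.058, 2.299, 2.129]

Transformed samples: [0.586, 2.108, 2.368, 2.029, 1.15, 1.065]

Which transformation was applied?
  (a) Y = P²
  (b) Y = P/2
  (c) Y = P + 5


Checking option (b) Y = P/2:
  P = 1.173 -> Y = 0.586 ✓
  P = 4.215 -> Y = 2.108 ✓
  P = 4.736 -> Y = 2.368 ✓
All samples match this transformation.

(b) P/2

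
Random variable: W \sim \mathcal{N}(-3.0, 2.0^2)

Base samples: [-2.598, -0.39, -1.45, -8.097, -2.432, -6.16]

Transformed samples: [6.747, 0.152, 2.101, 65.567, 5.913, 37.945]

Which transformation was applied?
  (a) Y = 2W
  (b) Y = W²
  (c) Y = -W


Checking option (b) Y = W²:
  W = -2.598 -> Y = 6.747 ✓
  W = -0.39 -> Y = 0.152 ✓
  W = -1.45 -> Y = 2.101 ✓
All samples match this transformation.

(b) W²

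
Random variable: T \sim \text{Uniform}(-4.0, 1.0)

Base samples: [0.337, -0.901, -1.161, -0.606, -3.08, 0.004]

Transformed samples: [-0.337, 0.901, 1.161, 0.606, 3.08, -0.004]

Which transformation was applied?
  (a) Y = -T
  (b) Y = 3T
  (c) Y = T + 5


Checking option (a) Y = -T:
  T = 0.337 -> Y = -0.337 ✓
  T = -0.901 -> Y = 0.901 ✓
  T = -1.161 -> Y = 1.161 ✓
All samples match this transformation.

(a) -T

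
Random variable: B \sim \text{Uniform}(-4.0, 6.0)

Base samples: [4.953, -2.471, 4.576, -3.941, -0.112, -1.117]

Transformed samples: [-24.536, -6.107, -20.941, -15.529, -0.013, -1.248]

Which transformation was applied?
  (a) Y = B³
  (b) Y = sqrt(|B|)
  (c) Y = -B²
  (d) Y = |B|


Checking option (c) Y = -B²:
  B = 4.953 -> Y = -24.536 ✓
  B = -2.471 -> Y = -6.107 ✓
  B = 4.576 -> Y = -20.941 ✓
All samples match this transformation.

(c) -B²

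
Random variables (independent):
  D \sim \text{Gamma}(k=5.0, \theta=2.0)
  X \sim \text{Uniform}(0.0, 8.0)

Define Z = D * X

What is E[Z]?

For independent RVs: E[XY] = E[X]*E[Y]
E[D] = 10
E[X] = 4
E[Z] = 10 * 4 = 40

40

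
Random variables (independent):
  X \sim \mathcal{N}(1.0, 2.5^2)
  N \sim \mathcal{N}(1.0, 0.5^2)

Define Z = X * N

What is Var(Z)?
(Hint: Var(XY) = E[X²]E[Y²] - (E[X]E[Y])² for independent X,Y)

Var(XY) = E[X²]E[Y²] - (E[X]E[Y])²
E[X] = 1, Var(X) = 6.25
E[N] = 1, Var(N) = 0.25
E[X²] = 6.25 + 1² = 7.25
E[N²] = 0.25 + 1² = 1.25
Var(Z) = 7.25*1.25 - (1*1)²
= 9.0625 - 1 = 8.0625

8.0625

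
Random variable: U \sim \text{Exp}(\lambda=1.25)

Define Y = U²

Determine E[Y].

E[U²] = Var(U) + (E[U])² = 0.64 + 0.64 = 1.28

1.28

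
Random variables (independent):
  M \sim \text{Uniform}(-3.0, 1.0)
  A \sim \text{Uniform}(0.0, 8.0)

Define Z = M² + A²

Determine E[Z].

E[Z] = E[M²] + E[A²]
E[M²] = Var(M) + E[M]² = 1.3333333 + 1 = 2.3333333
E[A²] = Var(A) + E[A]² = 5.3333333 + 16 = 21.333333
E[Z] = 2.3333333 + 21.333333 = 23.666667

23.666667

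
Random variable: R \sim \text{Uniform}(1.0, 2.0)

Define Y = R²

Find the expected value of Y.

E[R²] = Var(R) + (E[R])² = 0.083333333 + 2.25 = 2.3333333

2.3333333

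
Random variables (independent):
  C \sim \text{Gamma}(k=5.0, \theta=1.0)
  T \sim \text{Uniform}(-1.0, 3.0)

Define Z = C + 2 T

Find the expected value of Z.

E[Z] = 1*E[C] + 2*E[T]
E[C] = 5
E[T] = 1
E[Z] = 1*5 + 2*1 = 7

7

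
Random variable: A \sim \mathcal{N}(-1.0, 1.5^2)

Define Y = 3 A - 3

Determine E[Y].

For Y = 3A - 3:
E[Y] = 3 * E[A] - 3
E[A] = -1.0 = -1
E[Y] = 3 * (-1) - 3 = -6

-6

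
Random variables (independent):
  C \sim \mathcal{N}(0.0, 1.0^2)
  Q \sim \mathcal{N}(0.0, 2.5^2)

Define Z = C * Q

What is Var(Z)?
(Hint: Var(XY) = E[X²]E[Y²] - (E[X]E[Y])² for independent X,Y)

Var(XY) = E[X²]E[Y²] - (E[X]E[Y])²
E[C] = 0, Var(C) = 1
E[Q] = 0, Var(Q) = 6.25
E[C²] = 1 + 0² = 1
E[Q²] = 6.25 + 0² = 6.25
Var(Z) = 1*6.25 - (0*0)²
= 6.25 - 0 = 6.25

6.25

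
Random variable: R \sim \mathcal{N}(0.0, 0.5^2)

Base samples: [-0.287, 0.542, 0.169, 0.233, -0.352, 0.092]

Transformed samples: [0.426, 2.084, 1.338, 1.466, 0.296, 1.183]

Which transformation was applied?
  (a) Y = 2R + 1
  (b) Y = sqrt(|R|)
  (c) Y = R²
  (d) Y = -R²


Checking option (a) Y = 2R + 1:
  R = -0.287 -> Y = 0.426 ✓
  R = 0.542 -> Y = 2.084 ✓
  R = 0.169 -> Y = 1.338 ✓
All samples match this transformation.

(a) 2R + 1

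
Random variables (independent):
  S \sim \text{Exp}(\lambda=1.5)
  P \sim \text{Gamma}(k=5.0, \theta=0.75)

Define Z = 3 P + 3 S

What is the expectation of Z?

E[Z] = 3*E[S] + 3*E[P]
E[S] = 0.66666667
E[P] = 3.75
E[Z] = 3*0.66666667 + 3*3.75 = 13.25

13.25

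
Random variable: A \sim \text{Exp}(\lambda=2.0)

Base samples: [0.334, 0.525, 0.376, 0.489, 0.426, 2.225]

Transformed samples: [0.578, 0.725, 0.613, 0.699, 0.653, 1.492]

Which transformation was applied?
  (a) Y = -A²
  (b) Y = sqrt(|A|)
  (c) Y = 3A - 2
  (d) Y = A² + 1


Checking option (b) Y = sqrt(|A|):
  A = 0.334 -> Y = 0.578 ✓
  A = 0.525 -> Y = 0.725 ✓
  A = 0.376 -> Y = 0.613 ✓
All samples match this transformation.

(b) sqrt(|A|)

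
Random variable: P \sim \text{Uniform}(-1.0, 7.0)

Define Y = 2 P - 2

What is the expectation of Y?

For Y = 2P - 2:
E[Y] = 2 * E[P] - 2
E[P] = (-1 + 7)/2 = 3
E[Y] = 2 * 3 - 2 = 4

4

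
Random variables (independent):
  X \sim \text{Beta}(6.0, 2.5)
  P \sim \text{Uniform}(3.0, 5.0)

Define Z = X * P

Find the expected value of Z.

For independent RVs: E[XY] = E[X]*E[Y]
E[X] = 0.70588235
E[P] = 4
E[Z] = 0.70588235 * 4 = 2.8235294

2.8235294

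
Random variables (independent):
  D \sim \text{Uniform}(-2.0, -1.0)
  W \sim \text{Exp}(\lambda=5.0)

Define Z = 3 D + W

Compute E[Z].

E[Z] = 3*E[D] + 1*E[W]
E[D] = -1.5
E[W] = 0.2
E[Z] = 3*(-1.5) + 1*0.2 = -4.3

-4.3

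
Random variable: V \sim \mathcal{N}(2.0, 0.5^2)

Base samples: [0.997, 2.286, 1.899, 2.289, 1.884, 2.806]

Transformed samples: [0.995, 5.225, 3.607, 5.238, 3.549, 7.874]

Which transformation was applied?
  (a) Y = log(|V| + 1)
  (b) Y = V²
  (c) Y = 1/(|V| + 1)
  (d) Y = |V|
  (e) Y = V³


Checking option (b) Y = V²:
  V = 0.997 -> Y = 0.995 ✓
  V = 2.286 -> Y = 5.225 ✓
  V = 1.899 -> Y = 3.607 ✓
All samples match this transformation.

(b) V²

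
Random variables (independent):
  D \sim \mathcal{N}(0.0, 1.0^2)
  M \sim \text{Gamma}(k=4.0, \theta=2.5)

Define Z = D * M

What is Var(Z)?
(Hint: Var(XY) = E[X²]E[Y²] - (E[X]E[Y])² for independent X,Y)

Var(XY) = E[X²]E[Y²] - (E[X]E[Y])²
E[D] = 0, Var(D) = 1
E[M] = 10, Var(M) = 25
E[D²] = 1 + 0² = 1
E[M²] = 25 + 10² = 125
Var(Z) = 1*125 - (0*10)²
= 125 - 0 = 125

125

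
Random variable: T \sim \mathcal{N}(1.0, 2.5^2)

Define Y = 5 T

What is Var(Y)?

For Y = aT + b: Var(Y) = a² * Var(T)
Var(T) = 2.5^2 = 6.25
Var(Y) = 5² * 6.25 = 25 * 6.25 = 156.25

156.25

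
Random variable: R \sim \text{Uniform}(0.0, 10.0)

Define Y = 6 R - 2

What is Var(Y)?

For Y = aR + b: Var(Y) = a² * Var(R)
Var(R) = (10 - 0)^2/12 = 8.3333333
Var(Y) = 6² * 8.3333333 = 36 * 8.3333333 = 300

300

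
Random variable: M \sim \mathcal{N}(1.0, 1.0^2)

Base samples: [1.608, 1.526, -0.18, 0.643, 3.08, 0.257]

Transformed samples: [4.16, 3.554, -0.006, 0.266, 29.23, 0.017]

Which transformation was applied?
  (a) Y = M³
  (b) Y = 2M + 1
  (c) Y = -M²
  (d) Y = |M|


Checking option (a) Y = M³:
  M = 1.608 -> Y = 4.16 ✓
  M = 1.526 -> Y = 3.554 ✓
  M = -0.18 -> Y = -0.006 ✓
All samples match this transformation.

(a) M³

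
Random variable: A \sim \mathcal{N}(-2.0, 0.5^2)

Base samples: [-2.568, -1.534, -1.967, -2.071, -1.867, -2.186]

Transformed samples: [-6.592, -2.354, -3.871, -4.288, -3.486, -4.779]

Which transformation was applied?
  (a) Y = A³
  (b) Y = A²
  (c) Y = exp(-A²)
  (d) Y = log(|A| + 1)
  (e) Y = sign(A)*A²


Checking option (e) Y = sign(A)*A²:
  A = -2.568 -> Y = -6.592 ✓
  A = -1.534 -> Y = -2.354 ✓
  A = -1.967 -> Y = -3.871 ✓
All samples match this transformation.

(e) sign(A)*A²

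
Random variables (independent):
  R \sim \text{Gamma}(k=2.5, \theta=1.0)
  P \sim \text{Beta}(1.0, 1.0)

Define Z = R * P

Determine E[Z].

For independent RVs: E[XY] = E[X]*E[Y]
E[R] = 2.5
E[P] = 0.5
E[Z] = 2.5 * 0.5 = 1.25

1.25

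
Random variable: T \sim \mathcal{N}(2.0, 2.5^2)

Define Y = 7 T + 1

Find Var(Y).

For Y = aT + b: Var(Y) = a² * Var(T)
Var(T) = 2.5^2 = 6.25
Var(Y) = 7² * 6.25 = 49 * 6.25 = 306.25

306.25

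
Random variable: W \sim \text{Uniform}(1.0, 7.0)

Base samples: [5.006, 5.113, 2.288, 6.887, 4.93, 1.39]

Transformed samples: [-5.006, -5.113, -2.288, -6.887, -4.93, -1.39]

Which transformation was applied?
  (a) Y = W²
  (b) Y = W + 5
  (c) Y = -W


Checking option (c) Y = -W:
  W = 5.006 -> Y = -5.006 ✓
  W = 5.113 -> Y = -5.113 ✓
  W = 2.288 -> Y = -2.288 ✓
All samples match this transformation.

(c) -W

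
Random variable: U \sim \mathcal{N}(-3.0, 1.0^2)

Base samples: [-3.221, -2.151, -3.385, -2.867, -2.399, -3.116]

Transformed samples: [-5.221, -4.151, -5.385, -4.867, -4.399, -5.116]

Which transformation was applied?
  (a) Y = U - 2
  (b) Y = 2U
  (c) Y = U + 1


Checking option (a) Y = U - 2:
  U = -3.221 -> Y = -5.221 ✓
  U = -2.151 -> Y = -4.151 ✓
  U = -3.385 -> Y = -5.385 ✓
All samples match this transformation.

(a) U - 2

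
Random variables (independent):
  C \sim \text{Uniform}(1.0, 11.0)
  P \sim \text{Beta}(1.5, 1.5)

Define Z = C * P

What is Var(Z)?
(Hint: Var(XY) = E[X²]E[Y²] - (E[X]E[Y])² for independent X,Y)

Var(XY) = E[X²]E[Y²] - (E[X]E[Y])²
E[C] = 6, Var(C) = 8.3333333
E[P] = 0.5, Var(P) = 0.0625
E[C²] = 8.3333333 + 6² = 44.333333
E[P²] = 0.0625 + 0.5² = 0.3125
Var(Z) = 44.333333*0.3125 - (6*0.5)²
= 13.854167 - 9 = 4.8541667

4.8541667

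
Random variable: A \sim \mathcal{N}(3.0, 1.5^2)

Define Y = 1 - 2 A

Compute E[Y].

For Y = -2A + 1:
E[Y] = -2 * E[A] + 1
E[A] = 3.0 = 3
E[Y] = -2 * 3 + 1 = -5

-5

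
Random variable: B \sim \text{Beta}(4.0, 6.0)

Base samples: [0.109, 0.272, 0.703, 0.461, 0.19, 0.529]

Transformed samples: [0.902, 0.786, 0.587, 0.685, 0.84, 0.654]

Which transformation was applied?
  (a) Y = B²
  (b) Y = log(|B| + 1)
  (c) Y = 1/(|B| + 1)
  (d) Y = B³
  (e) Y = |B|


Checking option (c) Y = 1/(|B| + 1):
  B = 0.109 -> Y = 0.902 ✓
  B = 0.272 -> Y = 0.786 ✓
  B = 0.703 -> Y = 0.587 ✓
All samples match this transformation.

(c) 1/(|B| + 1)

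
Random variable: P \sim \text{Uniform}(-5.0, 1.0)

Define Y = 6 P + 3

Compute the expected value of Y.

For Y = 6P + 3:
E[Y] = 6 * E[P] + 3
E[P] = (-5 + 1)/2 = -2
E[Y] = 6 * (-2) + 3 = -9

-9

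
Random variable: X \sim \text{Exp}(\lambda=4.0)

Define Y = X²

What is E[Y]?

E[X²] = Var(X) + (E[X])² = 0.0625 + 0.0625 = 0.125

0.125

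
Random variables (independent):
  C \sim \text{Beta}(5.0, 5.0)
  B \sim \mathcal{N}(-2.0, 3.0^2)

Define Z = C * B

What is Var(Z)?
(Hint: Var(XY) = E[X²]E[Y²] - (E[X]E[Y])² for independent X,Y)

Var(XY) = E[X²]E[Y²] - (E[X]E[Y])²
E[C] = 0.5, Var(C) = 0.022727273
E[B] = -2, Var(B) = 9
E[C²] = 0.022727273 + 0.5² = 0.27272727
E[B²] = 9 + (-2)² = 13
Var(Z) = 0.27272727*13 - (0.5*(-2))²
= 3.5454545 - 1 = 2.5454545

2.5454545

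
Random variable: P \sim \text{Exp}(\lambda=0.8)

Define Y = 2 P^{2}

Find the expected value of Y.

E[Y] = 2*E[P²]
E[P] = 1.25
E[P²] = Var(P) + (E[P])² = 1.5625 + 1.5625 = 3.125
E[Y] = 2*3.125 = 6.25

6.25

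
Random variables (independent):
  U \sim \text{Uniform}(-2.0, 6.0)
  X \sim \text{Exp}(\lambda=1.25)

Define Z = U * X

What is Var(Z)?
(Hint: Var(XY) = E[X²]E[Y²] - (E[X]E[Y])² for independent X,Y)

Var(XY) = E[X²]E[Y²] - (E[X]E[Y])²
E[U] = 2, Var(U) = 5.3333333
E[X] = 0.8, Var(X) = 0.64
E[U²] = 5.3333333 + 2² = 9.3333333
E[X²] = 0.64 + 0.8² = 1.28
Var(Z) = 9.3333333*1.28 - (2*0.8)²
= 11.946667 - 2.56 = 9.3866667

9.3866667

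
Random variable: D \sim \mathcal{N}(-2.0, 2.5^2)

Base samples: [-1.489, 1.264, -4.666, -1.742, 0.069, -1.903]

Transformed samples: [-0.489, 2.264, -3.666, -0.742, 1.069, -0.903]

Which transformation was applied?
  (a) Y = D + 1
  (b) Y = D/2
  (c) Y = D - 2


Checking option (a) Y = D + 1:
  D = -1.489 -> Y = -0.489 ✓
  D = 1.264 -> Y = 2.264 ✓
  D = -4.666 -> Y = -3.666 ✓
All samples match this transformation.

(a) D + 1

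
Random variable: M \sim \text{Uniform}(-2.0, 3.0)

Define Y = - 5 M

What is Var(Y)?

For Y = aM + b: Var(Y) = a² * Var(M)
Var(M) = (3 + 2)^2/12 = 2.0833333
Var(Y) = (-5)² * 2.0833333 = 25 * 2.0833333 = 52.083333

52.083333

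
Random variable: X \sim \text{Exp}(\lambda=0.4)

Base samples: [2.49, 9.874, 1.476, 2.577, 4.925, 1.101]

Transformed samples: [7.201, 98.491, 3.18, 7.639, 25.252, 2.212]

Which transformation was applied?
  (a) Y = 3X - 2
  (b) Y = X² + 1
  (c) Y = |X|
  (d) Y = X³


Checking option (b) Y = X² + 1:
  X = 2.49 -> Y = 7.201 ✓
  X = 9.874 -> Y = 98.491 ✓
  X = 1.476 -> Y = 3.18 ✓
All samples match this transformation.

(b) X² + 1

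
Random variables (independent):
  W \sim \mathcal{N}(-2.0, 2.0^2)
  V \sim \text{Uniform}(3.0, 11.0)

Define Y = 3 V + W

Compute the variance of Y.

For independent RVs: Var(aX + bY) = a²Var(X) + b²Var(Y)
Var(W) = 4
Var(V) = 5.3333333
Var(Y) = 1²*4 + 3²*5.3333333
= 1*4 + 9*5.3333333 = 52

52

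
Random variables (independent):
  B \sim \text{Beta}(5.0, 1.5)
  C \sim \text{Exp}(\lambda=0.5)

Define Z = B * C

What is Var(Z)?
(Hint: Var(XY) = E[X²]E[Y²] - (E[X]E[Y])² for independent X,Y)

Var(XY) = E[X²]E[Y²] - (E[X]E[Y])²
E[B] = 0.76923077, Var(B) = 0.023668639
E[C] = 2, Var(C) = 4
E[B²] = 0.023668639 + 0.76923077² = 0.61538462
E[C²] = 4 + 2² = 8
Var(Z) = 0.61538462*8 - (0.76923077*2)²
= 4.9230769 - 2.3668639 = 2.556213

2.556213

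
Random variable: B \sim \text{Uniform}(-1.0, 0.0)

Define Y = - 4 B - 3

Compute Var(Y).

For Y = aB + b: Var(Y) = a² * Var(B)
Var(B) = (0 + 1)^2/12 = 0.083333333
Var(Y) = (-4)² * 0.083333333 = 16 * 0.083333333 = 1.3333333

1.3333333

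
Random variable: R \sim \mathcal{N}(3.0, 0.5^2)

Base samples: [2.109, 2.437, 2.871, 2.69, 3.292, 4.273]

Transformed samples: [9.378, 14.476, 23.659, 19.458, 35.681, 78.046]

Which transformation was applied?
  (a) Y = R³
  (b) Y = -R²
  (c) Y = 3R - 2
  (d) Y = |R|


Checking option (a) Y = R³:
  R = 2.109 -> Y = 9.378 ✓
  R = 2.437 -> Y = 14.476 ✓
  R = 2.871 -> Y = 23.659 ✓
All samples match this transformation.

(a) R³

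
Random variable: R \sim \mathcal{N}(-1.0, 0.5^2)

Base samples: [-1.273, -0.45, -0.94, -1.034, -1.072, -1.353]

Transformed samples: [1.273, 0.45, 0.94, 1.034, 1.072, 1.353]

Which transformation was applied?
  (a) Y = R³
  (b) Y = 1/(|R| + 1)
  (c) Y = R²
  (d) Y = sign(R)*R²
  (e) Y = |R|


Checking option (e) Y = |R|:
  R = -1.273 -> Y = 1.273 ✓
  R = -0.45 -> Y = 0.45 ✓
  R = -0.94 -> Y = 0.94 ✓
All samples match this transformation.

(e) |R|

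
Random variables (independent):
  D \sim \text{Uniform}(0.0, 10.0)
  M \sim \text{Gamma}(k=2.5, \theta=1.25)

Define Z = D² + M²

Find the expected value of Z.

E[Z] = E[D²] + E[M²]
E[D²] = Var(D) + E[D]² = 8.3333333 + 25 = 33.333333
E[M²] = Var(M) + E[M]² = 3.90625 + 9.765625 = 13.671875
E[Z] = 33.333333 + 13.671875 = 47.005208

47.005208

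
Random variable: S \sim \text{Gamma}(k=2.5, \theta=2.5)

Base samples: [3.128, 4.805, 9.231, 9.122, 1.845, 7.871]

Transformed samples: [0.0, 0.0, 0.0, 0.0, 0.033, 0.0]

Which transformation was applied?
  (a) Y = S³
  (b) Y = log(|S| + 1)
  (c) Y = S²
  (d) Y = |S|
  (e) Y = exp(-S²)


Checking option (e) Y = exp(-S²):
  S = 3.128 -> Y = 0.0 ✓
  S = 4.805 -> Y = 0.0 ✓
  S = 9.231 -> Y = 0.0 ✓
All samples match this transformation.

(e) exp(-S²)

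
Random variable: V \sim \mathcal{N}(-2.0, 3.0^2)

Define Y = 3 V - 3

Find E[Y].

For Y = 3V - 3:
E[Y] = 3 * E[V] - 3
E[V] = -2.0 = -2
E[Y] = 3 * (-2) - 3 = -9

-9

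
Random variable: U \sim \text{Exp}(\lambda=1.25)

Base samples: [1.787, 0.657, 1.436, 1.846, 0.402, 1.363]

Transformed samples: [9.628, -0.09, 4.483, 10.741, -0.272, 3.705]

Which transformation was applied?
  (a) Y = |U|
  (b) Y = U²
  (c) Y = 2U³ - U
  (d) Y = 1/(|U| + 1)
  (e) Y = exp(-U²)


Checking option (c) Y = 2U³ - U:
  U = 1.787 -> Y = 9.628 ✓
  U = 0.657 -> Y = -0.09 ✓
  U = 1.436 -> Y = 4.483 ✓
All samples match this transformation.

(c) 2U³ - U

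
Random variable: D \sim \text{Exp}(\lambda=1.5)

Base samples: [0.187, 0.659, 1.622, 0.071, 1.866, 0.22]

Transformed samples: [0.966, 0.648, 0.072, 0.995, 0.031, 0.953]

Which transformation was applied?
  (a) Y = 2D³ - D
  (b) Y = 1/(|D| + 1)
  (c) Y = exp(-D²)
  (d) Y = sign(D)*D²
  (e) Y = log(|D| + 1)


Checking option (c) Y = exp(-D²):
  D = 0.187 -> Y = 0.966 ✓
  D = 0.659 -> Y = 0.648 ✓
  D = 1.622 -> Y = 0.072 ✓
All samples match this transformation.

(c) exp(-D²)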